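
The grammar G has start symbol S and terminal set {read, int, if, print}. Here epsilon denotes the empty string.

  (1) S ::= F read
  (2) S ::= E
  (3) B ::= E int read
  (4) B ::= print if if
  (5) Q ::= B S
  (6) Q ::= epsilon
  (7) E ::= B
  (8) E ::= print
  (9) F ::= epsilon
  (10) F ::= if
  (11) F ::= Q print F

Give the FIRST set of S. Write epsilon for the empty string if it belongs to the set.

{if, print, read}

FIRST(S): from S::=F read we get {if, print, read}; from S::=E we get {print}. So FIRST(S) = {if, print, read}.
FIRST(B): from B::=E int read we get {print}; from B::=print if if we get {print}. So FIRST(B) = {print}.
FIRST(Q): from Q::=B S we get {print}; from Q::=epsilon we get {epsilon}. So FIRST(Q) = {epsilon, print}.
FIRST(E): from E::=B we get {print}; from E::=print we get {print}. So FIRST(E) = {print}.
FIRST(F): from F::=epsilon we get {epsilon}; from F::=if we get {if}; from F::=Q print F we get {print}. So FIRST(F) = {epsilon, if, print}.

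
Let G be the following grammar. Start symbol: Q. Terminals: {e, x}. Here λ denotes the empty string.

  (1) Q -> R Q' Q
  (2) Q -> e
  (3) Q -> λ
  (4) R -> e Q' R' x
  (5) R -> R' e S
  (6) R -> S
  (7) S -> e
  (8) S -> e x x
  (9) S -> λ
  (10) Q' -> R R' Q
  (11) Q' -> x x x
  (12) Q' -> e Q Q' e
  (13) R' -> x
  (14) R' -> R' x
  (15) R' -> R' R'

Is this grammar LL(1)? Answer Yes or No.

No

FIRST(Q) = {λ, e, x}
FIRST(R) = {λ, e, x}
FIRST(S) = {λ, e}
FIRST(Q') = {e, x}
FIRST(R') = {x}
FOLLOW(Q) = {$, e, x}
FOLLOW(R) = {e, x}
FOLLOW(S) = {e, x}
FOLLOW(Q') = {$, e, x}
FOLLOW(R') = {$, e, x}
Cell M[Q, e] receives both Q -> R Q' Q and Q -> e and Q -> λ — the grammar is not LL(1).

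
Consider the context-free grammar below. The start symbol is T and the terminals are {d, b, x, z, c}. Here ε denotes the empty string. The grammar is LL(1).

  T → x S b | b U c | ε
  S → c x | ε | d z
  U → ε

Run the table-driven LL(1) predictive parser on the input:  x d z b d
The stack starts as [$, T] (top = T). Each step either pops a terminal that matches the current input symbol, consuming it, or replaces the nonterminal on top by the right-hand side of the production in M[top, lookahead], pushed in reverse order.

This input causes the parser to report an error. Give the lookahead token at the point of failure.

d

     Stack    Input        Action
  1  $ T      x d z b d $  expand T → x S b
  2  $ b S x  x d z b d $  match x
  3  $ b S    d z b d $    expand S → d z
  4  $ b z d  d z b d $    match d
  5  $ b z    z b d $      match z
  6  $ b      b d $        match b
  7  $        d $          error: stack empty but input remains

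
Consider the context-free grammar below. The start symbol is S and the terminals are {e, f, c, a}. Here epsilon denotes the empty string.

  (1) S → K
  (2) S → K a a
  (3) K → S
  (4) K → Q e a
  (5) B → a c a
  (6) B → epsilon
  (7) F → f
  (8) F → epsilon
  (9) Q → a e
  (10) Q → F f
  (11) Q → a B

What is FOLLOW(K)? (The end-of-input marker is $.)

FIRST(B): from B→a c a we get {a}; from B→epsilon we get {epsilon}. So FIRST(B) = {epsilon, a}.
FIRST(F): from F→f we get {f}; from F→epsilon we get {epsilon}. So FIRST(F) = {epsilon, f}.
FIRST(Q): from Q→a e we get {a}; from Q→F f we get {f}; from Q→a B we get {a}. So FIRST(Q) = {a, f}.
FIRST(S): from S→K we get {a, f}; from S→K a a we get {a, f}. So FIRST(S) = {a, f}.
FIRST(K): from K→S we get {a, f}; from K→Q e a we get {a, f}. So FIRST(K) = {a, f}.
FOLLOW(S) includes $ since S is the start symbol.
FOLLOW(F): in Q→F f, F is followed by f with FIRST {f}. Thus FOLLOW(F) = {f}.
FOLLOW(Q): in K→Q e a, Q is followed by e a with FIRST {e}. Thus FOLLOW(Q) = {e}.
FOLLOW(B): in Q→a B, the suffix after B is empty, so FOLLOW(B) ⊇ FOLLOW(Q) = {e}. Thus FOLLOW(B) = {e}.
FOLLOW(S): in K→S, the suffix after S is empty, so FOLLOW(S) ⊇ FOLLOW(K) = {$, a}. Thus FOLLOW(S) = {$, a}.
FOLLOW(K): in S→K, the suffix after K is empty, so FOLLOW(K) ⊇ FOLLOW(S) = {$, a}; in S→K a a, K is followed by a a with FIRST {a}. Thus FOLLOW(K) = {$, a}.

{$, a}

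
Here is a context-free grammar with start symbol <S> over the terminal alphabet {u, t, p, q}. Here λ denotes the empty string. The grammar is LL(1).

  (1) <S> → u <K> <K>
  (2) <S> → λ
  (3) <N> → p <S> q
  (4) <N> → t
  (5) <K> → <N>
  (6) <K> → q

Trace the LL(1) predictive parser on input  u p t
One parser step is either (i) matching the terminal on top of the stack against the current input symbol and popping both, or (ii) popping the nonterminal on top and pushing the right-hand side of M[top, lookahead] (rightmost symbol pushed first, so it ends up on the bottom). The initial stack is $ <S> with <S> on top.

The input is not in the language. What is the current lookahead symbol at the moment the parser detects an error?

t

step 1: stack=$ <S>  input=u p t $  — expand <S> → u <K> <K>
step 2: stack=$ <K> <K> u  input=u p t $  — match u
step 3: stack=$ <K> <K>  input=p t $  — expand <K> → <N>
step 4: stack=$ <K> <N>  input=p t $  — expand <N> → p <S> q
step 5: stack=$ <K> q <S> p  input=p t $  — match p
step 6: stack=$ <K> q <S>  input=t $  — error: M[<S>, t] is empty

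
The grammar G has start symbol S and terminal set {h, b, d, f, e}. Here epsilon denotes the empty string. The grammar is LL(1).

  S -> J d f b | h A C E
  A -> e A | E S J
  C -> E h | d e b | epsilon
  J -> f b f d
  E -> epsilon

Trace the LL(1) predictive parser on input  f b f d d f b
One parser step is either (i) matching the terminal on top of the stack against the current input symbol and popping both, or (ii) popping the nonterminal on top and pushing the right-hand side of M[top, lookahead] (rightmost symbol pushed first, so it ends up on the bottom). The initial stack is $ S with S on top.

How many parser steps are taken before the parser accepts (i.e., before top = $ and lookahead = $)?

9

     Stack            Input            Action
  1  $ S              f b f d d f b $  expand S -> J d f b
  2  $ b f d J        f b f d d f b $  expand J -> f b f d
  3  $ b f d d f b f  f b f d d f b $  match f
  4  $ b f d d f b    b f d d f b $    match b
  5  $ b f d d f      f d d f b $      match f
  6  $ b f d d        d d f b $        match d
  7  $ b f d          d f b $          match d
  8  $ b f            f b $            match f
  9  $ b              b $              match b
Accept reached after 9 steps.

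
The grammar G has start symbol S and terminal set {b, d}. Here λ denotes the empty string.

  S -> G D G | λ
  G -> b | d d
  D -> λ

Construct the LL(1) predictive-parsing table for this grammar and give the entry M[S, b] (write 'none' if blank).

FIRST(G): from G->b we get {b}; from G->d d we get {d}. So FIRST(G) = {b, d}.
FIRST(D): from D->λ we get {λ}. So FIRST(D) = {λ}.
FIRST(S): from S->G D G we get {b, d}; from S->λ we get {λ}. So FIRST(S) = {λ, b, d}.
FOLLOW(S) includes $ since S is the start symbol.
FOLLOW(S): S appears on no right-hand side. Thus FOLLOW(S) = {$}.
For S -> G D G: FIRST(G D G) = {b, d}, so it goes in M[S, t] for t ∈ {b, d}.
For S -> λ: FIRST(λ) = {λ}, so it goes in M[S, t] for t ∈ {}; since λ ∈ FIRST, also for every t ∈ FOLLOW(S) = {$}.

S -> G D G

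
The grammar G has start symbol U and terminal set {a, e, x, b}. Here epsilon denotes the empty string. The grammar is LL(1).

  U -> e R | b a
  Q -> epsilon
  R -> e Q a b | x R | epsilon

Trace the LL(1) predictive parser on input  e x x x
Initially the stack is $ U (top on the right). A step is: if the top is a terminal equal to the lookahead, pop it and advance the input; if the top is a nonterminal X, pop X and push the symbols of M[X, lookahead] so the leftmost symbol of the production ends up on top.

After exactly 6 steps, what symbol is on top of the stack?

R

step 1: stack=$ U  input=e x x x $  — expand U -> e R
step 2: stack=$ R e  input=e x x x $  — match e
step 3: stack=$ R  input=x x x $  — expand R -> x R
step 4: stack=$ R x  input=x x x $  — match x
step 5: stack=$ R  input=x x $  — expand R -> x R
step 6: stack=$ R x  input=x x $  — match x
Stack after step 6: $ R (top = R).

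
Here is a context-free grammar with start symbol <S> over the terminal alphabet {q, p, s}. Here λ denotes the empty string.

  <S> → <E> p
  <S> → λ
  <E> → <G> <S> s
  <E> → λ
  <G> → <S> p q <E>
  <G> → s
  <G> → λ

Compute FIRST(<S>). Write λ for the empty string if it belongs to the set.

{λ, p, s}

FIRST(<S>): from <S>→<E> p we get {p, s}; from <S>→λ we get {λ}. So FIRST(<S>) = {λ, p, s}.
FIRST(<G>): from <G>→<S> p q <E> we get {p, s}; from <G>→s we get {s}; from <G>→λ we get {λ}. So FIRST(<G>) = {λ, p, s}.
FIRST(<E>): from <E>→<G> <S> s we get {p, s}; from <E>→λ we get {λ}. So FIRST(<E>) = {λ, p, s}.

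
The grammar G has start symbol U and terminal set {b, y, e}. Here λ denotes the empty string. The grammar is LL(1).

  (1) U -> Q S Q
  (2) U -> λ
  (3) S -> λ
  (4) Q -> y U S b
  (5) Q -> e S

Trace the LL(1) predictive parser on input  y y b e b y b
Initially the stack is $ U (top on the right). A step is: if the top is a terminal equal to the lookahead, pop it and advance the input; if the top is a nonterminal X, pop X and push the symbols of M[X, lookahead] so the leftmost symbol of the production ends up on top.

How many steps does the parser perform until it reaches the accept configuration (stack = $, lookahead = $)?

      Stack                  Input            Action
   1  $ U                    y y b e b y b $  expand U -> Q S Q
   2  $ Q S Q                y y b e b y b $  expand Q -> y U S b
   3  $ Q S b S U y          y y b e b y b $  match y
   4  $ Q S b S U            y b e b y b $    expand U -> Q S Q
   5  $ Q S b S Q S Q        y b e b y b $    expand Q -> y U S b
   6  $ Q S b S Q S b S U y  y b e b y b $    match y
   7  $ Q S b S Q S b S U    b e b y b $      expand U -> λ
   8  $ Q S b S Q S b S      b e b y b $      expand S -> λ
   9  $ Q S b S Q S b        b e b y b $      match b
  10  $ Q S b S Q S          e b y b $        expand S -> λ
  11  $ Q S b S Q            e b y b $        expand Q -> e S
  12  $ Q S b S S e          e b y b $        match e
  13  $ Q S b S S            b y b $          expand S -> λ
  14  $ Q S b S              b y b $          expand S -> λ
  15  $ Q S b                b y b $          match b
  16  $ Q S                  y b $            expand S -> λ
  17  $ Q                    y b $            expand Q -> y U S b
  18  $ b S U y              y b $            match y
  19  $ b S U                b $              expand U -> λ
  20  $ b S                  b $              expand S -> λ
  21  $ b                    b $              match b
Accept reached after 21 steps.

21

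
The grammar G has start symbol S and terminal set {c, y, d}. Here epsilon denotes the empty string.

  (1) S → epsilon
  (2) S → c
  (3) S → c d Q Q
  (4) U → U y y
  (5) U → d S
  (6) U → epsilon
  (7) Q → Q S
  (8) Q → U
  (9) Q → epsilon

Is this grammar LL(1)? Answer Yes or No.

FIRST(S) = {epsilon, c}
FIRST(U) = {epsilon, d, y}
FIRST(Q) = {epsilon, c, d, y}
FOLLOW(S) = {$, c, d, y}
FOLLOW(U) = {$, c, d, y}
FOLLOW(Q) = {$, c, d, y}
Cell M[Q, $] receives both Q → Q S and Q → U and Q → epsilon — the grammar is not LL(1).

No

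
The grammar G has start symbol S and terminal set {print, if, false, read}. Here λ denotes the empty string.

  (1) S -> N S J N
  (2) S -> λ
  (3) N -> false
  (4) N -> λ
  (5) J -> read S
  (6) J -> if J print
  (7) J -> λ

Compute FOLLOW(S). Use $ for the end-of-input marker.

FIRST(N) = {λ, false}
FIRST(J) = {λ, if, read}
FIRST(S) = {λ, false, if, read}  (via N S J N)
FOLLOW(S) includes $ since S is the start symbol.
FOLLOW(S): in S->N S J N, S is followed by J N with FIRST {λ, false, if, read}; in S->N S J N, the suffix after S is nullable (adds nothing new); in J->read S, the suffix after S is empty, so FOLLOW(S) ⊇ FOLLOW(J) = {$, false, if, print, read}. Thus FOLLOW(S) = {$, false, if, print, read}.
FOLLOW(N): in S->N S J N (occurrence 1), N is followed by S J N with FIRST {λ, false, if, read}; in S->N S J N (occurrence 1), the suffix after N is nullable, so FOLLOW(N) ⊇ FOLLOW(S) = {$, false, if, print, read}; in S->N S J N (occurrence 2), the suffix after N is empty, so FOLLOW(N) ⊇ FOLLOW(S) = {$, false, if, print, read}. Thus FOLLOW(N) = {$, false, if, print, read}.
FOLLOW(J): in S->N S J N, J is followed by N with FIRST {λ, false}; in S->N S J N, the suffix after J is nullable, so FOLLOW(J) ⊇ FOLLOW(S) = {$, false, if, print, read}; in J->if J print, J is followed by print with FIRST {print}. Thus FOLLOW(J) = {$, false, if, print, read}.

{$, false, if, print, read}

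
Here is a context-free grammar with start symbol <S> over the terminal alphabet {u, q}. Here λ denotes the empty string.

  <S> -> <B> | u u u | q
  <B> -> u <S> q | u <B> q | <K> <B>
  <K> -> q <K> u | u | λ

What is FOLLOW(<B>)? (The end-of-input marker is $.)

FIRST(<K>) = {λ, q, u}
FIRST(<B>) = {q, u}  (via <K> <B>)
FIRST(<S>) = {q, u}  (via <B>)
FOLLOW(<S>) includes $ since <S> is the start symbol.
FOLLOW(<S>): in <B>->u <S> q, <S> is followed by q with FIRST {q}. Thus FOLLOW(<S>) = {$, q}.
FOLLOW(<B>): in <S>-><B>, the suffix after <B> is empty, so FOLLOW(<B>) ⊇ FOLLOW(<S>) = {$, q}; in <B>->u <B> q, <B> is followed by q with FIRST {q}; in <B>-><K> <B>, the suffix after <B> is empty (adds nothing new). Thus FOLLOW(<B>) = {$, q}.
FOLLOW(<K>): in <B>-><K> <B>, <K> is followed by <B> with FIRST {q, u}; in <K>->q <K> u, <K> is followed by u with FIRST {u}. Thus FOLLOW(<K>) = {q, u}.

{$, q}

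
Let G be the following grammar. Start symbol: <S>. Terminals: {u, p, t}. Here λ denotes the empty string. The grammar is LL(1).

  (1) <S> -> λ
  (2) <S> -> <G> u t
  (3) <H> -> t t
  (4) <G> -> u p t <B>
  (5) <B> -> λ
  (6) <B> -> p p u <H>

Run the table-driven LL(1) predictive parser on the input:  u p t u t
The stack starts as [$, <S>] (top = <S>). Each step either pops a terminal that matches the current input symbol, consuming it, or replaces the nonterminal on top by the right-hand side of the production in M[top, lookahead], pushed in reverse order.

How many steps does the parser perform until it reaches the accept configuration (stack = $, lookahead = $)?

step 1: stack=$ <S>  input=u p t u t $  — expand <S> -> <G> u t
step 2: stack=$ t u <G>  input=u p t u t $  — expand <G> -> u p t <B>
step 3: stack=$ t u <B> t p u  input=u p t u t $  — match u
step 4: stack=$ t u <B> t p  input=p t u t $  — match p
step 5: stack=$ t u <B> t  input=t u t $  — match t
step 6: stack=$ t u <B>  input=u t $  — expand <B> -> λ
step 7: stack=$ t u  input=u t $  — match u
step 8: stack=$ t  input=t $  — match t
Accept reached after 8 steps.

8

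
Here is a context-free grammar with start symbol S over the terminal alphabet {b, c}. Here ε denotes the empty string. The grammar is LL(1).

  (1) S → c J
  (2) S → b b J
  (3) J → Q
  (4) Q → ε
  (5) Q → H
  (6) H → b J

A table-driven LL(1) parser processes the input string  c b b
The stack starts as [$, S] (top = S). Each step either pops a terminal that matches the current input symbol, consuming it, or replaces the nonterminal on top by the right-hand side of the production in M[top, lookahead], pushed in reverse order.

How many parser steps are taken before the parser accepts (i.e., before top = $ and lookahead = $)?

12

      Stack  Input    Action
   1  $ S    c b b $  expand S → c J
   2  $ J c  c b b $  match c
   3  $ J    b b $    expand J → Q
   4  $ Q    b b $    expand Q → H
   5  $ H    b b $    expand H → b J
   6  $ J b  b b $    match b
   7  $ J    b $      expand J → Q
   8  $ Q    b $      expand Q → H
   9  $ H    b $      expand H → b J
  10  $ J b  b $      match b
  11  $ J    $        expand J → Q
  12  $ Q    $        expand Q → ε
Accept reached after 12 steps.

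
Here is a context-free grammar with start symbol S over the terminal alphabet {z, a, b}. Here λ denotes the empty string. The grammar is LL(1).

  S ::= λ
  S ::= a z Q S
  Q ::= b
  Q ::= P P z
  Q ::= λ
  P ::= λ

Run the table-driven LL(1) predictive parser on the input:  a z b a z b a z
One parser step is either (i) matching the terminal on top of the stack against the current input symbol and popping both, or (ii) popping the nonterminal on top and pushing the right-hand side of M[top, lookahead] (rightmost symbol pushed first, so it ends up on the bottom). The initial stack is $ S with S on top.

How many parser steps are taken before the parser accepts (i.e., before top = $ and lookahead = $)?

      Stack      Input              Action
   1  $ S        a z b a z b a z $  expand S ::= a z Q S
   2  $ S Q z a  a z b a z b a z $  match a
   3  $ S Q z    z b a z b a z $    match z
   4  $ S Q      b a z b a z $      expand Q ::= b
   5  $ S b      b a z b a z $      match b
   6  $ S        a z b a z $        expand S ::= a z Q S
   7  $ S Q z a  a z b a z $        match a
   8  $ S Q z    z b a z $          match z
   9  $ S Q      b a z $            expand Q ::= b
  10  $ S b      b a z $            match b
  11  $ S        a z $              expand S ::= a z Q S
  12  $ S Q z a  a z $              match a
  13  $ S Q z    z $                match z
  14  $ S Q      $                  expand Q ::= λ
  15  $ S        $                  expand S ::= λ
Accept reached after 15 steps.

15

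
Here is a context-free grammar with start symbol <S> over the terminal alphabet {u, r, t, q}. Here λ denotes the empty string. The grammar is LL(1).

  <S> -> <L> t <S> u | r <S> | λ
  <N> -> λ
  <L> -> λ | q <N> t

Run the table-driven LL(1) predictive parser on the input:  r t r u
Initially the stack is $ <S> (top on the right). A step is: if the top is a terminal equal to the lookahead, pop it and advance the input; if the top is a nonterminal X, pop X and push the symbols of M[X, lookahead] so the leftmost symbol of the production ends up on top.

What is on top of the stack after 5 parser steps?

<S>

step 1: stack=$ <S>  input=r t r u $  — expand <S> -> r <S>
step 2: stack=$ <S> r  input=r t r u $  — match r
step 3: stack=$ <S>  input=t r u $  — expand <S> -> <L> t <S> u
step 4: stack=$ u <S> t <L>  input=t r u $  — expand <L> -> λ
step 5: stack=$ u <S> t  input=t r u $  — match t
Stack after step 5: $ u <S> (top = <S>).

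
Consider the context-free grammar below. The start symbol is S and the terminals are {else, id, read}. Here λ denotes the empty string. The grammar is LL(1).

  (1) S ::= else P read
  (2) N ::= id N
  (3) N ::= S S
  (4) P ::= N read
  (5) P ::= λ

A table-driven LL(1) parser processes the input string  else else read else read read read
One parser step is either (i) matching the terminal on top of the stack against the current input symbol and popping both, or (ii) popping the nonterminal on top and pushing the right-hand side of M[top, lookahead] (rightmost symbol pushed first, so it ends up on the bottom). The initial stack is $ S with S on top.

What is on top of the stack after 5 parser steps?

     Stack            Input                                 Action
  1  $ S              else else read else read read read $  expand S ::= else P read
  2  $ read P else    else else read else read read read $  match else
  3  $ read P         else read else read read read $       expand P ::= N read
  4  $ read read N    else read else read read read $       expand N ::= S S
  5  $ read read S S  else read else read read read $       expand S ::= else P read
Stack after step 5: $ read read S read P else (top = else).

else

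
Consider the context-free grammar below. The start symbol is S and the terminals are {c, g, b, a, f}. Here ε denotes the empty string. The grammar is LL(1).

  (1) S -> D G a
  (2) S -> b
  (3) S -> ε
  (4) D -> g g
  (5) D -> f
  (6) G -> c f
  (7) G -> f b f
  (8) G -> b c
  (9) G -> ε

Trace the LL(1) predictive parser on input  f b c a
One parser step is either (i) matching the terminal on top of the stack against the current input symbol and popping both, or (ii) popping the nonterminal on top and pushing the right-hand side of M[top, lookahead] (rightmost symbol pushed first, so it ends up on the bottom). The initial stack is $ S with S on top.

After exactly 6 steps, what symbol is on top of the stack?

a

     Stack    Input      Action
  1  $ S      f b c a $  expand S -> D G a
  2  $ a G D  f b c a $  expand D -> f
  3  $ a G f  f b c a $  match f
  4  $ a G    b c a $    expand G -> b c
  5  $ a c b  b c a $    match b
  6  $ a c    c a $      match c
Stack after step 6: $ a (top = a).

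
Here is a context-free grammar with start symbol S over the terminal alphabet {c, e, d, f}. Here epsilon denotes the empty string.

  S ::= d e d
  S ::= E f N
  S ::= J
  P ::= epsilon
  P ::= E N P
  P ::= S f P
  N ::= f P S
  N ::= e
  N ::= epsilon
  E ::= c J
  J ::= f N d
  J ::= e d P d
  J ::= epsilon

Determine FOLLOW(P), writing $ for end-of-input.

FIRST(N): from N::=f P S we get {f}; from N::=e we get {e}; from N::=epsilon we get {epsilon}. So FIRST(N) = {epsilon, e, f}.
FIRST(E): from E::=c J we get {c}. So FIRST(E) = {c}.
FIRST(J): from J::=f N d we get {f}; from J::=e d P d we get {e}; from J::=epsilon we get {epsilon}. So FIRST(J) = {epsilon, e, f}.
FIRST(S): from S::=d e d we get {d}; from S::=E f N we get {c}; from S::=J we get {epsilon, e, f}. So FIRST(S) = {epsilon, c, d, e, f}.
FIRST(P): from P::=epsilon we get {epsilon}; from P::=E N P we get {c}; from P::=S f P we get {c, d, e, f}. So FIRST(P) = {epsilon, c, d, e, f}.
FOLLOW(S) includes $ since S is the start symbol.
FOLLOW(S): in P::=S f P, S is followed by f P with FIRST {f}; in N::=f P S, the suffix after S is empty, so FOLLOW(S) ⊇ FOLLOW(N) = {$, c, d, e, f}. Thus FOLLOW(S) = {$, c, d, e, f}.
FOLLOW(P): in P::=E N P, the suffix after P is empty (adds nothing new); in P::=S f P, the suffix after P is empty (adds nothing new); in N::=f P S, P is followed by S with FIRST {epsilon, c, d, e, f}; in N::=f P S, the suffix after P is nullable, so FOLLOW(P) ⊇ FOLLOW(N) = {$, c, d, e, f}; in J::=e d P d, P is followed by d with FIRST {d}. Thus FOLLOW(P) = {$, c, d, e, f}.
FOLLOW(N): in S::=E f N, the suffix after N is empty, so FOLLOW(N) ⊇ FOLLOW(S) = {$, c, d, e, f}; in P::=E N P, N is followed by P with FIRST {epsilon, c, d, e, f}; in P::=E N P, the suffix after N is nullable, so FOLLOW(N) ⊇ FOLLOW(P) = {$, c, d, e, f}; in J::=f N d, N is followed by d with FIRST {d}. Thus FOLLOW(N) = {$, c, d, e, f}.
FOLLOW(E): in S::=E f N, E is followed by f N with FIRST {f}; in P::=E N P, E is followed by N P with FIRST {epsilon, c, d, e, f}; in P::=E N P, the suffix after E is nullable, so FOLLOW(E) ⊇ FOLLOW(P) = {$, c, d, e, f}. Thus FOLLOW(E) = {$, c, d, e, f}.
FOLLOW(J): in S::=J, the suffix after J is empty, so FOLLOW(J) ⊇ FOLLOW(S) = {$, c, d, e, f}; in E::=c J, the suffix after J is empty, so FOLLOW(J) ⊇ FOLLOW(E) = {$, c, d, e, f}. Thus FOLLOW(J) = {$, c, d, e, f}.

{$, c, d, e, f}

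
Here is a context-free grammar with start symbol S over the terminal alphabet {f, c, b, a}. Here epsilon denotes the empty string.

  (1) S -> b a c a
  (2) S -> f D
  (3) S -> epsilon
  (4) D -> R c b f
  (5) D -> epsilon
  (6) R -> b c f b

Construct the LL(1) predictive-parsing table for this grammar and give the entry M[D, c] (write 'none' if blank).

none

FIRST(S) = {epsilon, b, f}
FIRST(R) = {b}
FIRST(D) = {epsilon, b}  (via R c b f)
FOLLOW(S) includes $ since S is the start symbol.
FOLLOW(S): S appears on no right-hand side. Thus FOLLOW(S) = {$}.
FOLLOW(D): in S->f D, the suffix after D is empty, so FOLLOW(D) ⊇ FOLLOW(S) = {$}. Thus FOLLOW(D) = {$}.
For D -> R c b f: FIRST(R c b f) = {b}, so it goes in M[D, t] for t ∈ {b}.
For D -> epsilon: FIRST(epsilon) = {epsilon}, so it goes in M[D, t] for t ∈ {}; since epsilon ∈ FIRST, also for every t ∈ FOLLOW(D) = {$}.
None of these place a production in M[D, c].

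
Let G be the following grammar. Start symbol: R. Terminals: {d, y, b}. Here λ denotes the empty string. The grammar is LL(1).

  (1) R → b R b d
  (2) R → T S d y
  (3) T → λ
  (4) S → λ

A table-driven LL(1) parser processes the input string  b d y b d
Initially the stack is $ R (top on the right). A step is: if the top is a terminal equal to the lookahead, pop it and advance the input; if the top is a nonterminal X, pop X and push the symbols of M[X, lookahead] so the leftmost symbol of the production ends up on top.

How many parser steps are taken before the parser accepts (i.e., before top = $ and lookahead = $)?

     Stack          Input        Action
  1  $ R            b d y b d $  expand R → b R b d
  2  $ d b R b      b d y b d $  match b
  3  $ d b R        d y b d $    expand R → T S d y
  4  $ d b y d S T  d y b d $    expand T → λ
  5  $ d b y d S    d y b d $    expand S → λ
  6  $ d b y d      d y b d $    match d
  7  $ d b y        y b d $      match y
  8  $ d b          b d $        match b
  9  $ d            d $          match d
Accept reached after 9 steps.

9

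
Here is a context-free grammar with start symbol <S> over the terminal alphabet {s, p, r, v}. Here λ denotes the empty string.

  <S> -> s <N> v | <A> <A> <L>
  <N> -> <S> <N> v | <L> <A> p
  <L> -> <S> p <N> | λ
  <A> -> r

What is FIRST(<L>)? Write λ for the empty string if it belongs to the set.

FIRST(<A>) = {r}
FIRST(<S>) = {r, s}  (via <A> <A> <L>)
FIRST(<L>) = {λ, r, s}  (via <S> p <N>)
FIRST(<N>) = {r, s}  (via <S> <N> v, <L> <A> p)

{λ, r, s}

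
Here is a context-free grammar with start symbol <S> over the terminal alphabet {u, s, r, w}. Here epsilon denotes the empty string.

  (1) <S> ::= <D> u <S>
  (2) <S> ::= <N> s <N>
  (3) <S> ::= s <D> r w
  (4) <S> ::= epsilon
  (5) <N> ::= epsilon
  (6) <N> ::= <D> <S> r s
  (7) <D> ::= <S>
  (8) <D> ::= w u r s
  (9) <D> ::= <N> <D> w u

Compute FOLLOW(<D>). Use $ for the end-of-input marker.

FIRST(<S>): from <S>::=<D> u <S> we get {r, s, u, w}; from <S>::=<N> s <N> we get {r, s, u, w}; from <S>::=s <D> r w we get {s}; from <S>::=epsilon we get {epsilon}. So FIRST(<S>) = {epsilon, r, s, u, w}.
FIRST(<N>): from <N>::=epsilon we get {epsilon}; from <N>::=<D> <S> r s we get {r, s, u, w}. So FIRST(<N>) = {epsilon, r, s, u, w}.
FIRST(<D>): from <D>::=<S> we get {epsilon, r, s, u, w}; from <D>::=w u r s we get {w}; from <D>::=<N> <D> w u we get {r, s, u, w}. So FIRST(<D>) = {epsilon, r, s, u, w}.
FOLLOW(<S>) includes $ since <S> is the start symbol.
FOLLOW(<D>): in <S>::=<D> u <S>, <D> is followed by u <S> with FIRST {u}; in <S>::=s <D> r w, <D> is followed by r w with FIRST {r}; in <N>::=<D> <S> r s, <D> is followed by <S> r s with FIRST {r, s, u, w}; in <D>::=<N> <D> w u, <D> is followed by w u with FIRST {w}. Thus FOLLOW(<D>) = {r, s, u, w}.
FOLLOW(<S>): in <S>::=<D> u <S>, the suffix after <S> is empty (adds nothing new); in <N>::=<D> <S> r s, <S> is followed by r s with FIRST {r}; in <D>::=<S>, the suffix after <S> is empty, so FOLLOW(<S>) ⊇ FOLLOW(<D>) = {r, s, u, w}. Thus FOLLOW(<S>) = {$, r, s, u, w}.
FOLLOW(<N>): in <S>::=<N> s <N> (occurrence 1), <N> is followed by s <N> with FIRST {s}; in <S>::=<N> s <N> (occurrence 2), the suffix after <N> is empty, so FOLLOW(<N>) ⊇ FOLLOW(<S>) = {$, r, s, u, w}; in <D>::=<N> <D> w u, <N> is followed by <D> w u with FIRST {r, s, u, w}. Thus FOLLOW(<N>) = {$, r, s, u, w}.

{r, s, u, w}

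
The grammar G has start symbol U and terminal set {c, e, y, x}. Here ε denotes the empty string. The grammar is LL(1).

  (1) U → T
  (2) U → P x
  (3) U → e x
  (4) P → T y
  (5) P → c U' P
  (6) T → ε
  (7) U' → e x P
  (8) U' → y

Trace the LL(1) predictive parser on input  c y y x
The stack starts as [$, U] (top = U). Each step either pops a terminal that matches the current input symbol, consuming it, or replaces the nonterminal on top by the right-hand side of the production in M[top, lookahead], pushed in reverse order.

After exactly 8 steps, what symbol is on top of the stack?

     Stack       Input      Action
  1  $ U         c y y x $  expand U → P x
  2  $ x P       c y y x $  expand P → c U' P
  3  $ x P U' c  c y y x $  match c
  4  $ x P U'    y y x $    expand U' → y
  5  $ x P y     y y x $    match y
  6  $ x P       y x $      expand P → T y
  7  $ x y T     y x $      expand T → ε
  8  $ x y       y x $      match y
Stack after step 8: $ x (top = x).

x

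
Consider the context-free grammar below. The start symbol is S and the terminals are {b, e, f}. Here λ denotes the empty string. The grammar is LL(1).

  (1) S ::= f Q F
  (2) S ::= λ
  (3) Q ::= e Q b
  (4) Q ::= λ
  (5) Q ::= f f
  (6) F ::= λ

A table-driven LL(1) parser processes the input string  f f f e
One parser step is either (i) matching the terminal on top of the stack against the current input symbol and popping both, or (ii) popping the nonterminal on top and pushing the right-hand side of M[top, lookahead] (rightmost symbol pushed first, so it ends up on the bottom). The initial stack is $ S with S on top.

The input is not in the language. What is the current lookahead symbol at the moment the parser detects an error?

     Stack    Input      Action
  1  $ S      f f f e $  expand S ::= f Q F
  2  $ F Q f  f f f e $  match f
  3  $ F Q    f f e $    expand Q ::= f f
  4  $ F f f  f f e $    match f
  5  $ F f    f e $      match f
  6  $ F      e $        error: M[F, e] is empty

e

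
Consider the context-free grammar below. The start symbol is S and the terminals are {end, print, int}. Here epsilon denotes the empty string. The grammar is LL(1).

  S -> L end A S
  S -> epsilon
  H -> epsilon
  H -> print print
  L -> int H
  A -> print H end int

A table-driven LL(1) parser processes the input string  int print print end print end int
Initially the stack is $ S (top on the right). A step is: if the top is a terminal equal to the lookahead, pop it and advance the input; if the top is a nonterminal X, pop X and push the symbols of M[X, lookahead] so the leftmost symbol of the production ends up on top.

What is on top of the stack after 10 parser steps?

step 1: stack=$ S  input=int print print end print end int $  — expand S -> L end A S
step 2: stack=$ S A end L  input=int print print end print end int $  — expand L -> int H
step 3: stack=$ S A end H int  input=int print print end print end int $  — match int
step 4: stack=$ S A end H  input=print print end print end int $  — expand H -> print print
step 5: stack=$ S A end print print  input=print print end print end int $  — match print
step 6: stack=$ S A end print  input=print end print end int $  — match print
step 7: stack=$ S A end  input=end print end int $  — match end
step 8: stack=$ S A  input=print end int $  — expand A -> print H end int
step 9: stack=$ S int end H print  input=print end int $  — match print
step 10: stack=$ S int end H  input=end int $  — expand H -> epsilon
Stack after step 10: $ S int end (top = end).

end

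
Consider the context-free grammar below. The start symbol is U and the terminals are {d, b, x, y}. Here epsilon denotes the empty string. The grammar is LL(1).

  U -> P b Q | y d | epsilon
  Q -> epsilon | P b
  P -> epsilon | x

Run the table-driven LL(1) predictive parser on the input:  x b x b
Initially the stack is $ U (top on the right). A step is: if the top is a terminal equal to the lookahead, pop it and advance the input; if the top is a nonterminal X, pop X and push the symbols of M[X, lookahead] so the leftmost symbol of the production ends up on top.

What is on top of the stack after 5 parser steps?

     Stack    Input      Action
  1  $ U      x b x b $  expand U -> P b Q
  2  $ Q b P  x b x b $  expand P -> x
  3  $ Q b x  x b x b $  match x
  4  $ Q b    b x b $    match b
  5  $ Q      x b $      expand Q -> P b
Stack after step 5: $ b P (top = P).

P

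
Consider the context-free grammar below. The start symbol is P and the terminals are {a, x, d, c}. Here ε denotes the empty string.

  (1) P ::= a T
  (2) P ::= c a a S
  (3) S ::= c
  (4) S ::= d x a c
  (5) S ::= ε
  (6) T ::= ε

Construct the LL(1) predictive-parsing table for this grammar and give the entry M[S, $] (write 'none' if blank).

FIRST(P) = {a, c}
FIRST(S) = {ε, c, d}
FIRST(T) = {ε}
FOLLOW(P) includes $ since P is the start symbol.
FOLLOW(P): P appears on no right-hand side. Thus FOLLOW(P) = {$}.
FOLLOW(S): in P::=c a a S, the suffix after S is empty, so FOLLOW(S) ⊇ FOLLOW(P) = {$}. Thus FOLLOW(S) = {$}.
For S ::= c: FIRST(c) = {c}, so it goes in M[S, t] for t ∈ {c}.
For S ::= d x a c: FIRST(d x a c) = {d}, so it goes in M[S, t] for t ∈ {d}.
For S ::= ε: FIRST(ε) = {ε}, so it goes in M[S, t] for t ∈ {}; since ε ∈ FIRST, also for every t ∈ FOLLOW(S) = {$}.

S ::= ε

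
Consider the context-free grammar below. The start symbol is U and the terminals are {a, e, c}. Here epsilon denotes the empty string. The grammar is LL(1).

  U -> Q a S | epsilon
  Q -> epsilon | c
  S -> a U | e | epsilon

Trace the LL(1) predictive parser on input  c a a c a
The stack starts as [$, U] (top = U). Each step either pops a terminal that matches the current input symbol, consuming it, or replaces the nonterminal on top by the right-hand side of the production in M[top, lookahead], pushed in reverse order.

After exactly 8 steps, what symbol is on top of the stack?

step 1: stack=$ U  input=c a a c a $  — expand U -> Q a S
step 2: stack=$ S a Q  input=c a a c a $  — expand Q -> c
step 3: stack=$ S a c  input=c a a c a $  — match c
step 4: stack=$ S a  input=a a c a $  — match a
step 5: stack=$ S  input=a c a $  — expand S -> a U
step 6: stack=$ U a  input=a c a $  — match a
step 7: stack=$ U  input=c a $  — expand U -> Q a S
step 8: stack=$ S a Q  input=c a $  — expand Q -> c
Stack after step 8: $ S a c (top = c).

c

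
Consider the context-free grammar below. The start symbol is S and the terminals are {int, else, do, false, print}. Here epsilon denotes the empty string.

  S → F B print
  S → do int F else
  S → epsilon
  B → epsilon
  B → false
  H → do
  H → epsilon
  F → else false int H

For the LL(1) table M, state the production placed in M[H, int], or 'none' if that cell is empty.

FIRST(B) = {epsilon, false}
FIRST(H) = {epsilon, do}
FIRST(F) = {else}
FIRST(S) = {epsilon, do, else}  (via F B print)
FOLLOW(S) includes $ since S is the start symbol.
FOLLOW(F): in S→F B print, F is followed by B print with FIRST {false, print}; in S→do int F else, F is followed by else with FIRST {else}. Thus FOLLOW(F) = {else, false, print}.
FOLLOW(H): in F→else false int H, the suffix after H is empty, so FOLLOW(H) ⊇ FOLLOW(F) = {else, false, print}. Thus FOLLOW(H) = {else, false, print}.
For H → do: FIRST(do) = {do}, so it goes in M[H, t] for t ∈ {do}.
For H → epsilon: FIRST(epsilon) = {epsilon}, so it goes in M[H, t] for t ∈ {}; since epsilon ∈ FIRST, also for every t ∈ FOLLOW(H) = {else, false, print}.
None of these place a production in M[H, int].

none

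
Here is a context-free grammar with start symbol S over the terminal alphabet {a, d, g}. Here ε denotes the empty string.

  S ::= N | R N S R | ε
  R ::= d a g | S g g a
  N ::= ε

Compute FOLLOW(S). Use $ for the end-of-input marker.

FIRST(N) = {ε}
FIRST(S) = {ε, d, g}  (via N, R N S R)
FIRST(R) = {d, g}  (via S g g a)
FOLLOW(S) includes $ since S is the start symbol.
FOLLOW(S): in S::=R N S R, S is followed by R with FIRST {d, g}; in R::=S g g a, S is followed by g g a with FIRST {g}. Thus FOLLOW(S) = {$, d, g}.
FOLLOW(R): in S::=R N S R (occurrence 1), R is followed by N S R with FIRST {d, g}; in S::=R N S R (occurrence 2), the suffix after R is empty, so FOLLOW(R) ⊇ FOLLOW(S) = {$, d, g}. Thus FOLLOW(R) = {$, d, g}.
FOLLOW(N): in S::=N, the suffix after N is empty, so FOLLOW(N) ⊇ FOLLOW(S) = {$, d, g}; in S::=R N S R, N is followed by S R with FIRST {d, g}. Thus FOLLOW(N) = {$, d, g}.

{$, d, g}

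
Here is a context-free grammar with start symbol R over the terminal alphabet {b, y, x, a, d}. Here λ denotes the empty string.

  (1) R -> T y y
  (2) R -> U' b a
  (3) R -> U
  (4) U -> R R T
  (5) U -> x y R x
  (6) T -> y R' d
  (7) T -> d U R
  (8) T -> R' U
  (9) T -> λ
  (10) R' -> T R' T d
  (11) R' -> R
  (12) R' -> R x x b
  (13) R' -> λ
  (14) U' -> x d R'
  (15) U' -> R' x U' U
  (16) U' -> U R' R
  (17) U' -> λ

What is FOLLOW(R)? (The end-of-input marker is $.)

{$, b, d, x, y}

FIRST(R): from R->T y y we get {b, d, x, y}; from R->U' b a we get {b, d, x, y}; from R->U we get {b, d, x, y}. So FIRST(R) = {b, d, x, y}.
FIRST(U): from U->R R T we get {b, d, x, y}; from U->x y R x we get {x}. So FIRST(U) = {b, d, x, y}.
FIRST(T): from T->y R' d we get {y}; from T->d U R we get {d}; from T->R' U we get {b, d, x, y}; from T->λ we get {λ}. So FIRST(T) = {λ, b, d, x, y}.
FIRST(R'): from R'->T R' T d we get {b, d, x, y}; from R'->R we get {b, d, x, y}; from R'->R x x b we get {b, d, x, y}; from R'->λ we get {λ}. So FIRST(R') = {λ, b, d, x, y}.
FIRST(U'): from U'->x d R' we get {x}; from U'->R' x U' U we get {b, d, x, y}; from U'->U R' R we get {b, d, x, y}; from U'->λ we get {λ}. So FIRST(U') = {λ, b, d, x, y}.
FOLLOW(R) includes $ since R is the start symbol.
FOLLOW(U'): in R->U' b a, U' is followed by b a with FIRST {b}; in U'->R' x U' U, U' is followed by U with FIRST {b, d, x, y}. Thus FOLLOW(U') = {b, d, x, y}.
FOLLOW(R'): in T->y R' d, R' is followed by d with FIRST {d}; in T->R' U, R' is followed by U with FIRST {b, d, x, y}; in R'->T R' T d, R' is followed by T d with FIRST {b, d, x, y}; in U'->x d R', the suffix after R' is empty, so FOLLOW(R') ⊇ FOLLOW(U') = {b, d, x, y}; in U'->R' x U' U, R' is followed by x U' U with FIRST {x}; in U'->U R' R, R' is followed by R with FIRST {b, d, x, y}. Thus FOLLOW(R') = {b, d, x, y}.
FOLLOW(R): in U->R R T (occurrence 1), R is followed by R T with FIRST {b, d, x, y}; in U->R R T (occurrence 2), R is followed by T with FIRST {λ, b, d, x, y}; in U->R R T (occurrence 2), the suffix after R is nullable, so FOLLOW(R) ⊇ FOLLOW(U) = {$, b, d, x, y}; in U->x y R x, R is followed by x with FIRST {x}; in T->d U R, the suffix after R is empty, so FOLLOW(R) ⊇ FOLLOW(T) = {$, b, d, x, y}; in R'->R, the suffix after R is empty, so FOLLOW(R) ⊇ FOLLOW(R') = {b, d, x, y}; in R'->R x x b, R is followed by x x b with FIRST {x}; in U'->U R' R, the suffix after R is empty, so FOLLOW(R) ⊇ FOLLOW(U') = {b, d, x, y}. Thus FOLLOW(R) = {$, b, d, x, y}.
FOLLOW(U): in R->U, the suffix after U is empty, so FOLLOW(U) ⊇ FOLLOW(R) = {$, b, d, x, y}; in T->d U R, U is followed by R with FIRST {b, d, x, y}; in T->R' U, the suffix after U is empty, so FOLLOW(U) ⊇ FOLLOW(T) = {$, b, d, x, y}; in U'->R' x U' U, the suffix after U is empty, so FOLLOW(U) ⊇ FOLLOW(U') = {b, d, x, y}; in U'->U R' R, U is followed by R' R with FIRST {b, d, x, y}. Thus FOLLOW(U) = {$, b, d, x, y}.
FOLLOW(T): in R->T y y, T is followed by y y with FIRST {y}; in U->R R T, the suffix after T is empty, so FOLLOW(T) ⊇ FOLLOW(U) = {$, b, d, x, y}; in R'->T R' T d (occurrence 1), T is followed by R' T d with FIRST {b, d, x, y}; in R'->T R' T d (occurrence 2), T is followed by d with FIRST {d}. Thus FOLLOW(T) = {$, b, d, x, y}.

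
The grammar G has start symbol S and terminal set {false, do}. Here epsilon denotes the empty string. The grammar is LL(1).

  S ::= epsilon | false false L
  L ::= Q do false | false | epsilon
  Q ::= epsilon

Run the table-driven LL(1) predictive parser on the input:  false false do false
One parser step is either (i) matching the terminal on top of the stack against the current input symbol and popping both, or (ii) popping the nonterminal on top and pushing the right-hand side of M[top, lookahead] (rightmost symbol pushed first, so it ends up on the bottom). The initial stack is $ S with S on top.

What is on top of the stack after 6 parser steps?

false

step 1: stack=$ S  input=false false do false $  — expand S ::= false false L
step 2: stack=$ L false false  input=false false do false $  — match false
step 3: stack=$ L false  input=false do false $  — match false
step 4: stack=$ L  input=do false $  — expand L ::= Q do false
step 5: stack=$ false do Q  input=do false $  — expand Q ::= epsilon
step 6: stack=$ false do  input=do false $  — match do
Stack after step 6: $ false (top = false).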